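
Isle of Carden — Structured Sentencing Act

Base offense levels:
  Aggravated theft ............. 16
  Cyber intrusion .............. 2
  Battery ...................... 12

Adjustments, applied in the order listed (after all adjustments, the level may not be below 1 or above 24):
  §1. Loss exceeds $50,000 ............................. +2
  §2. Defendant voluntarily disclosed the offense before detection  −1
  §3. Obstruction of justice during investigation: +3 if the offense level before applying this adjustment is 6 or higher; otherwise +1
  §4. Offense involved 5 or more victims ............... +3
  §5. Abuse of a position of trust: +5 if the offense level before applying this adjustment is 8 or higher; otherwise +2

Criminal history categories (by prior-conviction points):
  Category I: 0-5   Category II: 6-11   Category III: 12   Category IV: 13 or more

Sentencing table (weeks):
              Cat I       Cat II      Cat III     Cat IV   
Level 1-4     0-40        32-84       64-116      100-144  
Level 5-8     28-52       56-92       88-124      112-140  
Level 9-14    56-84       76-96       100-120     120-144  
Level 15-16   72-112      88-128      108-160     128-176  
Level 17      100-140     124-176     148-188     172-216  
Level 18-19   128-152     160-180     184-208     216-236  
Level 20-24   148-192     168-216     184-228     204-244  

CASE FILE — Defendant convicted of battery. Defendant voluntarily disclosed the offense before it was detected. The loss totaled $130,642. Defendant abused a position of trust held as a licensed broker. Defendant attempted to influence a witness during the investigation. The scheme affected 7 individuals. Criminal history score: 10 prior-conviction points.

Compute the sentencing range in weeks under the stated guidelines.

168-216 weeks

Base offense level for battery: 12.
§1 applies: 12 + 2 = 14.
§2 applies: 14 − 1 = 13.
§3 applies (level before this adjustment is 13 ≥ 6, so +3): 13 + 3 = 16.
§4 applies: 16 + 3 = 19.
§5 applies (level before this adjustment is 19 ≥ 8, so +5): 19 + 5 = 24.
Final offense level: 24.
Criminal history: 10 prior points → Category II (6-11).
Level 24 falls in the 20-24 band.
Grid: Level 20-24 × Category II = 168-216 weeks.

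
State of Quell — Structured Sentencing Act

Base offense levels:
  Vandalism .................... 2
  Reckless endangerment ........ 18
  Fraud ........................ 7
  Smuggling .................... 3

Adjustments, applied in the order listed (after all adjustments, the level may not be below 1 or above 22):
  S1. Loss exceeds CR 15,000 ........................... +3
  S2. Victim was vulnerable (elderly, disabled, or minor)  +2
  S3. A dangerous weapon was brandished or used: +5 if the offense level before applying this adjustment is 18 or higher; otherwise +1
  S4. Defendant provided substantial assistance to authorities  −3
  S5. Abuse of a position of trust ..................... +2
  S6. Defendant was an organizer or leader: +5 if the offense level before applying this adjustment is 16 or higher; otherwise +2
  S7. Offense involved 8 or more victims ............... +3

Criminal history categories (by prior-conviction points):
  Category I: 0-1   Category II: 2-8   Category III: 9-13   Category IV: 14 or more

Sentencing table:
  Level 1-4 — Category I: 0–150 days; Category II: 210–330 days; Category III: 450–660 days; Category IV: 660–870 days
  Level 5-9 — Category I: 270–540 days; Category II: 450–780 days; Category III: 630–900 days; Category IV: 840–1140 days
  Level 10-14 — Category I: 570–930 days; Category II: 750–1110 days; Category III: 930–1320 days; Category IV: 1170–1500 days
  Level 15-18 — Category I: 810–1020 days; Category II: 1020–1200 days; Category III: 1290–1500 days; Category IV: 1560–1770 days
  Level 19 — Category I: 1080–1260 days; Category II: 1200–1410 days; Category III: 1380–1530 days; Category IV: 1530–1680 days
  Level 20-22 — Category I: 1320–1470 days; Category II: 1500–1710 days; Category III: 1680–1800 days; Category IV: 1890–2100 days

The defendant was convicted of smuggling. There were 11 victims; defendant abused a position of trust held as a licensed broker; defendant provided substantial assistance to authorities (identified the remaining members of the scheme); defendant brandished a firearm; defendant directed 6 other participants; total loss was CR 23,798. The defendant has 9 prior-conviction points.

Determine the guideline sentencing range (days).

Base offense level for smuggling: 3.
S1 applies: 3 + 3 = 6.
S2 does not apply.
S3 applies (level before this adjustment is 6 < 18, so +1): 6 + 1 = 7.
S4 applies: 7 − 3 = 4.
S5 applies: 4 + 2 = 6.
S6 applies (level before this adjustment is 6 < 16, so +2): 6 + 2 = 8.
S7 applies: 8 + 3 = 11.
Final offense level: 11.
Criminal history: 9 prior points → Category III (9-13).
Level 11 falls in the 10-14 band.
Grid: Level 10-14 × Category III = 930-1320 days.

930-1320 days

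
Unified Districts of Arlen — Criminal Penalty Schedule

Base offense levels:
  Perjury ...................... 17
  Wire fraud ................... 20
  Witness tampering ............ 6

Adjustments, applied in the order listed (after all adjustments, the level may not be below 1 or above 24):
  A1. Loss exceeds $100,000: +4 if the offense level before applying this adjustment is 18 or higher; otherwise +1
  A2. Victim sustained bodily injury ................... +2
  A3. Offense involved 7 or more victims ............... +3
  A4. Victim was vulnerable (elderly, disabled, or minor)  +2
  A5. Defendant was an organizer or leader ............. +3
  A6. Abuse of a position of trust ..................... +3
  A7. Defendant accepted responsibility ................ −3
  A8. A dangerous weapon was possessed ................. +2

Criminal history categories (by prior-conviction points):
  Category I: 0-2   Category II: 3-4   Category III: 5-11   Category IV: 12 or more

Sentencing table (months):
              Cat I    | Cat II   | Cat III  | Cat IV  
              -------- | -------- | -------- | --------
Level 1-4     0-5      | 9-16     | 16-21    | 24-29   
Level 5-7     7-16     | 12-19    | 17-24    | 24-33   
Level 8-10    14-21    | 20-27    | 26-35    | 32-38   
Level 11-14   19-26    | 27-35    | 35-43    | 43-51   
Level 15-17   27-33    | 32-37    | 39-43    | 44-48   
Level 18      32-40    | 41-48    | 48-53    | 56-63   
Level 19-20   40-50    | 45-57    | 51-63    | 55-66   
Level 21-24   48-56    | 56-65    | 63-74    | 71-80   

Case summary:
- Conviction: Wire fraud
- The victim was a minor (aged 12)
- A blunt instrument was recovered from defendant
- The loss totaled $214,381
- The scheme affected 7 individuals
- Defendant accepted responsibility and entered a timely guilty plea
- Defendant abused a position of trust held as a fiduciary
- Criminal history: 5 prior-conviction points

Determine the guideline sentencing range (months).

Base offense level for wire fraud: 20.
A1 applies (level before this adjustment is 20 ≥ 18, so +4): 20 + 4 = 24.
A2 does not apply.
A3 applies: 24 + 3 = 27.
A4 applies: 27 + 2 = 29.
A5 does not apply.
A6 applies: 29 + 3 = 32.
A7 applies: 32 − 3 = 29.
A8 applies: 29 + 2 = 31.
Level 31 exceeds the maximum of 24; capped at 24.
Final offense level: 24.
Criminal history: 5 prior points → Category III (5-11).
Level 24 falls in the 21-24 band.
Grid: Level 21-24 × Category III = 63-74 months.

63-74 months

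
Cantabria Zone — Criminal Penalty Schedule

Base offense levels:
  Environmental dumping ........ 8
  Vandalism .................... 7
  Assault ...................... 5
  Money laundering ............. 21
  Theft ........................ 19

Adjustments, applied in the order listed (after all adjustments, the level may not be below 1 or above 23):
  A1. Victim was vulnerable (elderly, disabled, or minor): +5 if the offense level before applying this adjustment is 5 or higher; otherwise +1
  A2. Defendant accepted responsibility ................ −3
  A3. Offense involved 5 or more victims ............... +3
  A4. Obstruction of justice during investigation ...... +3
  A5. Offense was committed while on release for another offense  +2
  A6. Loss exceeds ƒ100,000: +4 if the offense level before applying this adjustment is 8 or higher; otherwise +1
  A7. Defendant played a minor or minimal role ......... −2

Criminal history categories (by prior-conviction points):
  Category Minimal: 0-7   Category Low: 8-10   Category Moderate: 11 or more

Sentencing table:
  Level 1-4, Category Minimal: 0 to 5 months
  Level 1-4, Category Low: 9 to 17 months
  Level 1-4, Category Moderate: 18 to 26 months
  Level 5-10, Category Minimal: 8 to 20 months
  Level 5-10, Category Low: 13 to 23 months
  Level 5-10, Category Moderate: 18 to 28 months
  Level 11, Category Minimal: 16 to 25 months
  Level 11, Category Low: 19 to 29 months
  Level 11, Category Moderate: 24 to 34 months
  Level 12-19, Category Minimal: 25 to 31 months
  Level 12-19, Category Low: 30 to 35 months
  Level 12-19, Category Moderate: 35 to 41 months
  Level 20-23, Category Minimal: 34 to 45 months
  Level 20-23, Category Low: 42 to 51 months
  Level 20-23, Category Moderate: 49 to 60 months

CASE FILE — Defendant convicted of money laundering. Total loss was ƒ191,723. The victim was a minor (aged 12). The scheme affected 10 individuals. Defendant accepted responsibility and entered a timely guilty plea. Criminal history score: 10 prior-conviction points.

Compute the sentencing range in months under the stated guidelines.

Base offense level for money laundering: 21.
A1 applies (level before this adjustment is 21 ≥ 5, so +5): 21 + 5 = 26.
A2 applies: 26 − 3 = 23.
A3 applies: 23 + 3 = 26.
A4 does not apply.
A5 does not apply.
A6 applies (level before this adjustment is 26 ≥ 8, so +4): 26 + 4 = 30.
A7 does not apply.
Level 30 exceeds the maximum of 23; capped at 23.
Final offense level: 23.
Criminal history: 10 prior points → Category Low (8-10).
Level 23 falls in the 20-23 band.
Grid: Level 20-23 × Category Low = 42-51 months.

42-51 months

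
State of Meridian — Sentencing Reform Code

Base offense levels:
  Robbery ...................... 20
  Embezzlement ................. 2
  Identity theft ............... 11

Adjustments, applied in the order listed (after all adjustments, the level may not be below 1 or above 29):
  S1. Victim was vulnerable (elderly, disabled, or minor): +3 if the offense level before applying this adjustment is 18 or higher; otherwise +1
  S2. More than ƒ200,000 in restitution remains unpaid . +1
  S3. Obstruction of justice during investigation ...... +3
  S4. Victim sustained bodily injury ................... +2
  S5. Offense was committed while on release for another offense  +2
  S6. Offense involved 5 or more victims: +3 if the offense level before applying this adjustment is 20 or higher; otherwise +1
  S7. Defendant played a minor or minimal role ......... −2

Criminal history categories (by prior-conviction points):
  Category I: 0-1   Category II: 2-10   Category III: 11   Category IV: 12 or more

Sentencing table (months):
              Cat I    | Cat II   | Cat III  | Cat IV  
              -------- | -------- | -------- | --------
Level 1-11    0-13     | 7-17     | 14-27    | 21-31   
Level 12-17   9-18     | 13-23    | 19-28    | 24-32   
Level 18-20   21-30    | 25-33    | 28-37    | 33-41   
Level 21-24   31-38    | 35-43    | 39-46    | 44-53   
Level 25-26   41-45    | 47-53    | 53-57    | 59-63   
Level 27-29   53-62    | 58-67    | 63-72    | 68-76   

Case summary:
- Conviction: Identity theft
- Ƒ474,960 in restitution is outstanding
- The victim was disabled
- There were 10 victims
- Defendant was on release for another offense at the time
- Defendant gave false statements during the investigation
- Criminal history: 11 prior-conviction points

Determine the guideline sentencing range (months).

Base offense level for identity theft: 11.
S1 applies (level before this adjustment is 11 < 18, so +1): 11 + 1 = 12.
S2 applies: 12 + 1 = 13.
S3 applies: 13 + 3 = 16.
S5 applies: 16 + 2 = 18.
S6 applies (level before this adjustment is 18 < 20, so +1): 18 + 1 = 19.
Final offense level: 19.
Criminal history: 11 prior points → Category III (11).
Level 19 falls in the 18-20 band.
Grid: Level 18-20 × Category III = 28-37 months.

28-37 months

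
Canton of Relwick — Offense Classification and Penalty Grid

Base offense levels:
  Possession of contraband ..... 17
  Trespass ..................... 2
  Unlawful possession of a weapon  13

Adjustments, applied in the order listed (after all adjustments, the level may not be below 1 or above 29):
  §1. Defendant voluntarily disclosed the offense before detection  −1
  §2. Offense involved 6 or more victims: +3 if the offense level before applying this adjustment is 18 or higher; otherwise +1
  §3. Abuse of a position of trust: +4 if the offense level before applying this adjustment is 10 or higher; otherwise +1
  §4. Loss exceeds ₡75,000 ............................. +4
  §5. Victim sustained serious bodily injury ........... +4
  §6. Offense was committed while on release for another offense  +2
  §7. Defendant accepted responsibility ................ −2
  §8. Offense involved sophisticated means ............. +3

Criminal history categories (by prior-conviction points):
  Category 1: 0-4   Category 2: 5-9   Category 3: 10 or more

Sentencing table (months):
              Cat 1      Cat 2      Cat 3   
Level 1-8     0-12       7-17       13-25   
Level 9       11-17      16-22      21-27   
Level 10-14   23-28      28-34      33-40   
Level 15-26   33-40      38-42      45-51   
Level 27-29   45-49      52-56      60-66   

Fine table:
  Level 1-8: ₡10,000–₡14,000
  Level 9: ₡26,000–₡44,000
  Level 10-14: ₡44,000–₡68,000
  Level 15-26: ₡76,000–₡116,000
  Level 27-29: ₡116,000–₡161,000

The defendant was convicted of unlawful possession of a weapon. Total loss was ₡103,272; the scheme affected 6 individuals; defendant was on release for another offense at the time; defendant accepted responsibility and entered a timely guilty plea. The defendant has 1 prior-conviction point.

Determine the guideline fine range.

Base offense level for unlawful possession of a weapon: 13.
§2 applies (level before this adjustment is 13 < 18, so +1): 13 + 1 = 14.
§3 does not apply.
§4 applies: 14 + 4 = 18.
§6 applies: 18 + 2 = 20.
§7 applies: 20 − 2 = 18.
§8 does not apply.
Final offense level: 18.
Level 18 falls in the 15-26 band.
Fine table: Level 15-26 → ₡76,000–₡116,000.

₡76,000–₡116,000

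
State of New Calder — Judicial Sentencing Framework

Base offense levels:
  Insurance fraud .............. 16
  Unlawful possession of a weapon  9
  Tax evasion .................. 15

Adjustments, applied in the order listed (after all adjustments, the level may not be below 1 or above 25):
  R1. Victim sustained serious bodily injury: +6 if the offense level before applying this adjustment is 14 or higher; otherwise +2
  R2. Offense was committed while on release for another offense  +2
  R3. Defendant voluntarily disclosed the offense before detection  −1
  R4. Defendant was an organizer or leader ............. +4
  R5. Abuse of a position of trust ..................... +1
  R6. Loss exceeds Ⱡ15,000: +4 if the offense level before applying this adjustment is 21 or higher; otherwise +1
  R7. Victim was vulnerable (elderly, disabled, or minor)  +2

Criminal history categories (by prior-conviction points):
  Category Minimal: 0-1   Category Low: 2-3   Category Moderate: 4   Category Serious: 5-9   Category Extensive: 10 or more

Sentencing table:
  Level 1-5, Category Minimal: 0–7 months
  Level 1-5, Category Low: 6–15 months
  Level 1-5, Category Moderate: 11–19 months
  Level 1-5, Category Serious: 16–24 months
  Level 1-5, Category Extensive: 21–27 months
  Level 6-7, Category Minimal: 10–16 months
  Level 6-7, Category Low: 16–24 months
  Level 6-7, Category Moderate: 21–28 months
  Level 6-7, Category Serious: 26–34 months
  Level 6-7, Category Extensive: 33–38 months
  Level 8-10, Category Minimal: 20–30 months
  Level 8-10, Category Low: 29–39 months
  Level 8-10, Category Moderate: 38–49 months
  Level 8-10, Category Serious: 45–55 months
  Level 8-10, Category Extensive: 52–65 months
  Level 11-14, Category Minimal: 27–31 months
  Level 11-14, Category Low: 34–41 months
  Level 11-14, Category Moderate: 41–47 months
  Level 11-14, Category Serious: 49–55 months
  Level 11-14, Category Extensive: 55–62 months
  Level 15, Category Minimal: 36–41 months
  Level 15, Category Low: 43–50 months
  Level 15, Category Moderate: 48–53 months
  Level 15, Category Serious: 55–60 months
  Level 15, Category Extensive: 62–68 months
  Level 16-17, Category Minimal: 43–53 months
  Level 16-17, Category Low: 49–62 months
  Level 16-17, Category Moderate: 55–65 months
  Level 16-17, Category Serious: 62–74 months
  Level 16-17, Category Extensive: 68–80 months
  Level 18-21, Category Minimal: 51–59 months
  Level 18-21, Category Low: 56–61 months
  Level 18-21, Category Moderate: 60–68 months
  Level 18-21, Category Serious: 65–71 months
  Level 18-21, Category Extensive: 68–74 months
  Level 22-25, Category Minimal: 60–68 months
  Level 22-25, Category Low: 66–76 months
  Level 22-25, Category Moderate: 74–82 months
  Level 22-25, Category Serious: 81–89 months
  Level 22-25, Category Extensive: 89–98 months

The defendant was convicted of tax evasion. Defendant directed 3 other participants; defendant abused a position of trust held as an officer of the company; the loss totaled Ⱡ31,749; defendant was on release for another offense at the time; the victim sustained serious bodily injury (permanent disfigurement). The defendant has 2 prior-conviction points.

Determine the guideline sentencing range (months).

66-76 months

Base offense level for tax evasion: 15.
R1 applies (level before this adjustment is 15 ≥ 14, so +6): 15 + 6 = 21.
R2 applies: 21 + 2 = 23.
R3 does not apply.
R4 applies: 23 + 4 = 27.
R5 applies: 27 + 1 = 28.
R6 applies (level before this adjustment is 28 ≥ 21, so +4): 28 + 4 = 32.
Level 32 exceeds the maximum of 25; capped at 25.
Final offense level: 25.
Criminal history: 2 prior points → Category Low (2-3).
Level 25 falls in the 22-25 band.
Grid: Level 22-25 × Category Low = 66-76 months.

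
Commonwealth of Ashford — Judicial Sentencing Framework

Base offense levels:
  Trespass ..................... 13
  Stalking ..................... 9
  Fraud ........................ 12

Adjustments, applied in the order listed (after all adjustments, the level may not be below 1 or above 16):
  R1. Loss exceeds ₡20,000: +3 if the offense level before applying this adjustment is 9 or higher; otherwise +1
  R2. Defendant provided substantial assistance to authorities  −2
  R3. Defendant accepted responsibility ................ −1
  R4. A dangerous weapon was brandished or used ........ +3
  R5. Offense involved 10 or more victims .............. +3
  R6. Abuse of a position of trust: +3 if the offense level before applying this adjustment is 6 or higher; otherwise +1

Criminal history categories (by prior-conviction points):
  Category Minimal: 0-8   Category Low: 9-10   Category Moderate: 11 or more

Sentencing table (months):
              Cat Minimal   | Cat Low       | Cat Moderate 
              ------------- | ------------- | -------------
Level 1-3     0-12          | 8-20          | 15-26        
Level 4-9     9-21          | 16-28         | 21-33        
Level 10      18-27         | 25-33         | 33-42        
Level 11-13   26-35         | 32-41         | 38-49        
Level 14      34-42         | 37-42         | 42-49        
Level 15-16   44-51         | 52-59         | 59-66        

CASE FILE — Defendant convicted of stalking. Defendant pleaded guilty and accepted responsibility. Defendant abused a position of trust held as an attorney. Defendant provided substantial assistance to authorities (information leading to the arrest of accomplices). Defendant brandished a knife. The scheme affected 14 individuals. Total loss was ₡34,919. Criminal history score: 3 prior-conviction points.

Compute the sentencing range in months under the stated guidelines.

Base offense level for stalking: 9.
R1 applies (level before this adjustment is 9 ≥ 9, so +3): 9 + 3 = 12.
R2 applies: 12 − 2 = 10.
R3 applies: 10 − 1 = 9.
R4 applies: 9 + 3 = 12.
R5 applies: 12 + 3 = 15.
R6 applies (level before this adjustment is 15 ≥ 6, so +3): 15 + 3 = 18.
Level 18 exceeds the maximum of 16; capped at 16.
Final offense level: 16.
Criminal history: 3 prior points → Category Minimal (0-8).
Level 16 falls in the 15-16 band.
Grid: Level 15-16 × Category Minimal = 44-51 months.

44-51 months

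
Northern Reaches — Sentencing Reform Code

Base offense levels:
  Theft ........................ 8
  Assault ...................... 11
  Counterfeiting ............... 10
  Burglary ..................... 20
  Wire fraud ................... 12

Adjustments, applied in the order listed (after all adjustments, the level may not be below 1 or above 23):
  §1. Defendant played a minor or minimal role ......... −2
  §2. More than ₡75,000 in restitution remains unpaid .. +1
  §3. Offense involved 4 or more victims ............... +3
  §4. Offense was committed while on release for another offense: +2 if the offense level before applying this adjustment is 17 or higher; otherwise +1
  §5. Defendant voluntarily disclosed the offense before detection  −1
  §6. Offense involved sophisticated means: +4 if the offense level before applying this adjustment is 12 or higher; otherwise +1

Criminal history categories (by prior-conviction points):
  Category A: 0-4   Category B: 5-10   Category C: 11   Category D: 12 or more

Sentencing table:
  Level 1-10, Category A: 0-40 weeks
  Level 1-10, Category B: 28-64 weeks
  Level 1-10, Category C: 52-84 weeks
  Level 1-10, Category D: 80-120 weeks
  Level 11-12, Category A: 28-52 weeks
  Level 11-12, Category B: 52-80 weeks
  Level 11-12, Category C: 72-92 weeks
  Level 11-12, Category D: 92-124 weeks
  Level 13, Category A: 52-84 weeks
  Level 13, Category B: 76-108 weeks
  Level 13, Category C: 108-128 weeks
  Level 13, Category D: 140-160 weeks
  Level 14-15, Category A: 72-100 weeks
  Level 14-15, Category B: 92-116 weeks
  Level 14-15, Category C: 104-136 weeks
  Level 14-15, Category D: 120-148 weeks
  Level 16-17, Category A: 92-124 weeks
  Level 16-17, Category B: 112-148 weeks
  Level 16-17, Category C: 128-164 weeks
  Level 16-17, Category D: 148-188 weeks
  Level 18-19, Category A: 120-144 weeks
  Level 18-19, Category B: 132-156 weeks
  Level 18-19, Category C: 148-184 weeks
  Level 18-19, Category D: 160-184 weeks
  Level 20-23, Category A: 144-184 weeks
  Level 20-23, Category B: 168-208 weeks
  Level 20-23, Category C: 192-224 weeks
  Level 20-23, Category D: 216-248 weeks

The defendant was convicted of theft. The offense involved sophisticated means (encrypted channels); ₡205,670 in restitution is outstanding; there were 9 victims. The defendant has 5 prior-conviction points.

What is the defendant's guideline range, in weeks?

Base offense level for theft: 8.
§1 does not apply.
§2 applies: 8 + 1 = 9.
§3 applies: 9 + 3 = 12.
§6 applies (level before this adjustment is 12 ≥ 12, so +4): 12 + 4 = 16.
Final offense level: 16.
Criminal history: 5 prior points → Category B (5-10).
Level 16 falls in the 16-17 band.
Grid: Level 16-17 × Category B = 112-148 weeks.

112-148 weeks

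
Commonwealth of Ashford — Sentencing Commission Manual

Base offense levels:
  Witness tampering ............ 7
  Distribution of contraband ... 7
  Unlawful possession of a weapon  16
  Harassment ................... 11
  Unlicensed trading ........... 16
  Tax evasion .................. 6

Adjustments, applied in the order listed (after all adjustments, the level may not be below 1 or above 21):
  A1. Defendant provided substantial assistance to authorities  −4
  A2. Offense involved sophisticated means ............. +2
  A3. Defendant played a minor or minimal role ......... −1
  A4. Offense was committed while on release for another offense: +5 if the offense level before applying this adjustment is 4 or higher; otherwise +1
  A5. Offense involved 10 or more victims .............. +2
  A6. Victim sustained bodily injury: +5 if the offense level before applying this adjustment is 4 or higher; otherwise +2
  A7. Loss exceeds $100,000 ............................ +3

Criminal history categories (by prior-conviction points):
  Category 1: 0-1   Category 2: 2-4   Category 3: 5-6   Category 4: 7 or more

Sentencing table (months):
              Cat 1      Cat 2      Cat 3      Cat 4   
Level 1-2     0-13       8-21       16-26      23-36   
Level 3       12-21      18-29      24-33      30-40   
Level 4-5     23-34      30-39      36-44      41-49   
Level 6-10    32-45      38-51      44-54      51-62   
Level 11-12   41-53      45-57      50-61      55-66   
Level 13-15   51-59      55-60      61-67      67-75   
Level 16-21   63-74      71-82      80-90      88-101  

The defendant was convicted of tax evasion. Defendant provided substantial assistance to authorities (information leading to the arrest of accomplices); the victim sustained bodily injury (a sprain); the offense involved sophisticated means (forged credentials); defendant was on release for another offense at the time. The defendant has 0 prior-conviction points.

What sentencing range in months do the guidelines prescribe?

51-59 months

Base offense level for tax evasion: 6.
A1 applies: 6 − 4 = 2.
A2 applies: 2 + 2 = 4.
A3 does not apply.
A4 applies (level before this adjustment is 4 ≥ 4, so +5): 4 + 5 = 9.
A6 applies (level before this adjustment is 9 ≥ 4, so +5): 9 + 5 = 14.
Final offense level: 14.
Criminal history: 0 prior points → Category 1 (0-1).
Level 14 falls in the 13-15 band.
Grid: Level 13-15 × Category 1 = 51-59 months.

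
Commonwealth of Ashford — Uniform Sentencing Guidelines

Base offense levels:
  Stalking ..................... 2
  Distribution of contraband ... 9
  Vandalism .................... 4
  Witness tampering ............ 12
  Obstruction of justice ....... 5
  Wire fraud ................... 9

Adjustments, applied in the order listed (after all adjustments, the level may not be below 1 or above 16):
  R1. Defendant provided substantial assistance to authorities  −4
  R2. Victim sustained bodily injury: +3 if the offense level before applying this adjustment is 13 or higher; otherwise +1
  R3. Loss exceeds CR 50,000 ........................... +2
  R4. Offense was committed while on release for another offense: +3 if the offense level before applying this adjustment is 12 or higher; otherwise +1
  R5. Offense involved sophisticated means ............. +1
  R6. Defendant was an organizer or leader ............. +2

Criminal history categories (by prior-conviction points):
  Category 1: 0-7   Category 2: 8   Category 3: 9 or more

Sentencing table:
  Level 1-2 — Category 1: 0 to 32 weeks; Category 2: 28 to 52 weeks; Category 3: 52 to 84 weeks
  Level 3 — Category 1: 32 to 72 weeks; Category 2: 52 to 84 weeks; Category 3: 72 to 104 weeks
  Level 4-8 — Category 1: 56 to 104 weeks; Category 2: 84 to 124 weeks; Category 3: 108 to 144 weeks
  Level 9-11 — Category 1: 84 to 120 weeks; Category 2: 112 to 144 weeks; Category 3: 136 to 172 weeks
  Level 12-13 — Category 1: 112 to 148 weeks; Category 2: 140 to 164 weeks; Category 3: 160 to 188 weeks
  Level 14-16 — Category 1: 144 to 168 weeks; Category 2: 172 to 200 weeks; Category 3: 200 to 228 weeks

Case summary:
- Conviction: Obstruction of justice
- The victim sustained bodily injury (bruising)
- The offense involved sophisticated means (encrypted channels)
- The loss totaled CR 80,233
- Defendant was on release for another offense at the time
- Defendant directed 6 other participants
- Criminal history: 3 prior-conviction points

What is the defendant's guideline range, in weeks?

Base offense level for obstruction of justice: 5.
R1 does not apply.
R2 applies (level before this adjustment is 5 < 13, so +1): 5 + 1 = 6.
R3 applies: 6 + 2 = 8.
R4 applies (level before this adjustment is 8 < 12, so +1): 8 + 1 = 9.
R5 applies: 9 + 1 = 10.
R6 applies: 10 + 2 = 12.
Final offense level: 12.
Criminal history: 3 prior points → Category 1 (0-7).
Level 12 falls in the 12-13 band.
Grid: Level 12-13 × Category 1 = 112-148 weeks.

112-148 weeks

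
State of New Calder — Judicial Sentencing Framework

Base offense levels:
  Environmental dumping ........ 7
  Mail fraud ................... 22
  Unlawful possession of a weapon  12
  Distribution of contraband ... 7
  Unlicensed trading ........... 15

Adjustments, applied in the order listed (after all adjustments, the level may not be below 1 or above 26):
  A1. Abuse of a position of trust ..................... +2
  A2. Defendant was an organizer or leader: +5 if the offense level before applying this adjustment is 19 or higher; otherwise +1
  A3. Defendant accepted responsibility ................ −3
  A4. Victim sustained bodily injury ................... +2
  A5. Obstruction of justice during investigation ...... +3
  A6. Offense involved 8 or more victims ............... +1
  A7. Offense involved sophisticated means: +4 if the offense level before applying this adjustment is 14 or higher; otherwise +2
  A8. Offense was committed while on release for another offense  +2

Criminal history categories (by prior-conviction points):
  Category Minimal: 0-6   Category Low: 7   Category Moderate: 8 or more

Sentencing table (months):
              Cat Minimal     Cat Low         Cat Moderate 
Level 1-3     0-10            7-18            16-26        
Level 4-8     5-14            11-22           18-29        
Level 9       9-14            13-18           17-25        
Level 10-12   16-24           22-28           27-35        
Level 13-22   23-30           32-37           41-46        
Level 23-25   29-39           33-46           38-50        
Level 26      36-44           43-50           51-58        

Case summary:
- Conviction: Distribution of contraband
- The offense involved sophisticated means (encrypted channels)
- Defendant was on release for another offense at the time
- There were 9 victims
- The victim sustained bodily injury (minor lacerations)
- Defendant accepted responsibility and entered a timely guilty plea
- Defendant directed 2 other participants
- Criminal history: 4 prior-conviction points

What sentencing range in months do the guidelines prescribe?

Base offense level for distribution of contraband: 7.
A1 does not apply.
A2 applies (level before this adjustment is 7 < 19, so +1): 7 + 1 = 8.
A3 applies: 8 − 3 = 5.
A4 applies: 5 + 2 = 7.
A5 does not apply.
A6 applies: 7 + 1 = 8.
A7 applies (level before this adjustment is 8 < 14, so +2): 8 + 2 = 10.
A8 applies: 10 + 2 = 12.
Final offense level: 12.
Criminal history: 4 prior points → Category Minimal (0-6).
Level 12 falls in the 10-12 band.
Grid: Level 10-12 × Category Minimal = 16-24 months.

16-24 months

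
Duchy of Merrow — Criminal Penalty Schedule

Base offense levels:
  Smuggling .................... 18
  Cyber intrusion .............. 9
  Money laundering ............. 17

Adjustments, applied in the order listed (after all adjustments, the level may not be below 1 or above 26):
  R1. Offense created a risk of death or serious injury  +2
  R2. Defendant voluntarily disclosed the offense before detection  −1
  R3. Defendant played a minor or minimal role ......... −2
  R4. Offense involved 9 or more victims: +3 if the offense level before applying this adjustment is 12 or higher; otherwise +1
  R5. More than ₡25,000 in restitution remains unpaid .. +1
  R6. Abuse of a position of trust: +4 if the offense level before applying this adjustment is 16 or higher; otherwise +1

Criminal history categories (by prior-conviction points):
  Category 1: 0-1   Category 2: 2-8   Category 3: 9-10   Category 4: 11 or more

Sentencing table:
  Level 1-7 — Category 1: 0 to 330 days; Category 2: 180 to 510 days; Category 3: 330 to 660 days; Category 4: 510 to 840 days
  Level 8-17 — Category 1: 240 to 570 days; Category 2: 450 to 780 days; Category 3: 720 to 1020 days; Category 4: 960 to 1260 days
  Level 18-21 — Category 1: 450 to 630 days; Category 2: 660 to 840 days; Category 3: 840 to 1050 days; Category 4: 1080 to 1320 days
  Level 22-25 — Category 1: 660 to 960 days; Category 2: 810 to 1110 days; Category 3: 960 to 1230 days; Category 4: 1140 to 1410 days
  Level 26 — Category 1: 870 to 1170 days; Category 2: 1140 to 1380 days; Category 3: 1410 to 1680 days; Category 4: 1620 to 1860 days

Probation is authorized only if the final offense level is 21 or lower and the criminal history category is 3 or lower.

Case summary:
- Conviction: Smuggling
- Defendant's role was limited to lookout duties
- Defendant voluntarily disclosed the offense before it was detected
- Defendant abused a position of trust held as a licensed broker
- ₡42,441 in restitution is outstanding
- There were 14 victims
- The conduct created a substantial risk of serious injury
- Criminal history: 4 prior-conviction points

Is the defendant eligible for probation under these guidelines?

No

Base offense level for smuggling: 18.
R1 applies: 18 + 2 = 20.
R2 applies: 20 − 1 = 19.
R3 applies: 19 − 2 = 17.
R4 applies (level before this adjustment is 17 ≥ 12, so +3): 17 + 3 = 20.
R5 applies: 20 + 1 = 21.
R6 applies (level before this adjustment is 21 ≥ 16, so +4): 21 + 4 = 25.
Final offense level: 25.
Criminal history: 4 prior points → Category 2 (2-8).
Level 25 falls in the 22-25 band.
Grid: Level 22-25 × Category 2 = 810-1110 days.
Probation check: level 25 > 21 and category 2 ≤ 3 → not eligible.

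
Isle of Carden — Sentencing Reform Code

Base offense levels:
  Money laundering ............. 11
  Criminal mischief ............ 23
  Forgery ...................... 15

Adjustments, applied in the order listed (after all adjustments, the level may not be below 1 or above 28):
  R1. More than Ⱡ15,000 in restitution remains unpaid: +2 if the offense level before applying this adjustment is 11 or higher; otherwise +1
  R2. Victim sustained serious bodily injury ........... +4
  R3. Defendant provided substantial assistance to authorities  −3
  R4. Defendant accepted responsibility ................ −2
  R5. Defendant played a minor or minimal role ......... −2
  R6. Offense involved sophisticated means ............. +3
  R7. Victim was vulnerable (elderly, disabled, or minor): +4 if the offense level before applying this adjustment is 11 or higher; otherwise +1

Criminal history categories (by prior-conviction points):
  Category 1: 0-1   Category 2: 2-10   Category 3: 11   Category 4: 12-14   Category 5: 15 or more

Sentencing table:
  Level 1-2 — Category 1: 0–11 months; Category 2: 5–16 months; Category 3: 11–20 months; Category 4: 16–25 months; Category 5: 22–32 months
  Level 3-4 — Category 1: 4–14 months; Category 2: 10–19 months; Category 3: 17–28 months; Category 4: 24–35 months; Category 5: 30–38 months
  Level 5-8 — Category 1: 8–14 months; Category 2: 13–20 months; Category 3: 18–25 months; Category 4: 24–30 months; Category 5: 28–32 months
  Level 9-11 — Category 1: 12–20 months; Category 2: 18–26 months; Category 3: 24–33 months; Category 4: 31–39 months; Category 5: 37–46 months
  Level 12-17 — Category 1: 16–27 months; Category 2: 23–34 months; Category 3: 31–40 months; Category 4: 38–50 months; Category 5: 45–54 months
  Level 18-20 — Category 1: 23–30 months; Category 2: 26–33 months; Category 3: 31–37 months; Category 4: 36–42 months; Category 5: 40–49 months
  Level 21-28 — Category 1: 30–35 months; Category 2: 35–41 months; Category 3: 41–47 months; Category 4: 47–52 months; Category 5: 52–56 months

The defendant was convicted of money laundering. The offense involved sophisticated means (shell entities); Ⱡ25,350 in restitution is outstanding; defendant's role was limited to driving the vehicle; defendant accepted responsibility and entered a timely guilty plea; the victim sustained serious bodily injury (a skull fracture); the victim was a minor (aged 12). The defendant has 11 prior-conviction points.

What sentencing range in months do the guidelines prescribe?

Base offense level for money laundering: 11.
R1 applies (level before this adjustment is 11 ≥ 11, so +2): 11 + 2 = 13.
R2 applies: 13 + 4 = 17.
R4 applies: 17 − 2 = 15.
R5 applies: 15 − 2 = 13.
R6 applies: 13 + 3 = 16.
R7 applies (level before this adjustment is 16 ≥ 11, so +4): 16 + 4 = 20.
Final offense level: 20.
Criminal history: 11 prior points → Category 3 (11).
Level 20 falls in the 18-20 band.
Grid: Level 18-20 × Category 3 = 31-37 months.

31-37 months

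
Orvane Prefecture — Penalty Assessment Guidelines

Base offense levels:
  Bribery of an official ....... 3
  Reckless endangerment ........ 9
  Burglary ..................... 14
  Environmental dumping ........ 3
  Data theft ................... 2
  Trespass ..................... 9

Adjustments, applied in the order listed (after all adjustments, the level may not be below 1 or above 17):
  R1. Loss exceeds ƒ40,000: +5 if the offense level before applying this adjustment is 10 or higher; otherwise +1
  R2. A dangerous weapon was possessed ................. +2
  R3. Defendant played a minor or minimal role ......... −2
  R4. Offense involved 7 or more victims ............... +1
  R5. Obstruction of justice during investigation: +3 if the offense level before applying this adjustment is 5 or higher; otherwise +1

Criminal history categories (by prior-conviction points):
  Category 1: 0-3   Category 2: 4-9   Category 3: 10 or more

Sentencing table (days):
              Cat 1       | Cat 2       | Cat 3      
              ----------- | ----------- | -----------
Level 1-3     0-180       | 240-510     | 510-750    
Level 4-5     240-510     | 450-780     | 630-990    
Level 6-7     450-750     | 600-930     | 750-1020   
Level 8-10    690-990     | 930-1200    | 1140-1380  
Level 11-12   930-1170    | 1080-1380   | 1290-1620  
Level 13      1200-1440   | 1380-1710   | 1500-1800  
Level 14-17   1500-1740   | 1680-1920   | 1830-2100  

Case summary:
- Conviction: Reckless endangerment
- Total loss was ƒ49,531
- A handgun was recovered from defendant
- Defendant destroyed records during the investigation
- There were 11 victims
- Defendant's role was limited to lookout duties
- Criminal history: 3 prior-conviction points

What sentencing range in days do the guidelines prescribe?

1500-1740 days

Base offense level for reckless endangerment: 9.
R1 applies (level before this adjustment is 9 < 10, so +1): 9 + 1 = 10.
R2 applies: 10 + 2 = 12.
R3 applies: 12 − 2 = 10.
R4 applies: 10 + 1 = 11.
R5 applies (level before this adjustment is 11 ≥ 5, so +3): 11 + 3 = 14.
Final offense level: 14.
Criminal history: 3 prior points → Category 1 (0-3).
Level 14 falls in the 14-17 band.
Grid: Level 14-17 × Category 1 = 1500-1740 days.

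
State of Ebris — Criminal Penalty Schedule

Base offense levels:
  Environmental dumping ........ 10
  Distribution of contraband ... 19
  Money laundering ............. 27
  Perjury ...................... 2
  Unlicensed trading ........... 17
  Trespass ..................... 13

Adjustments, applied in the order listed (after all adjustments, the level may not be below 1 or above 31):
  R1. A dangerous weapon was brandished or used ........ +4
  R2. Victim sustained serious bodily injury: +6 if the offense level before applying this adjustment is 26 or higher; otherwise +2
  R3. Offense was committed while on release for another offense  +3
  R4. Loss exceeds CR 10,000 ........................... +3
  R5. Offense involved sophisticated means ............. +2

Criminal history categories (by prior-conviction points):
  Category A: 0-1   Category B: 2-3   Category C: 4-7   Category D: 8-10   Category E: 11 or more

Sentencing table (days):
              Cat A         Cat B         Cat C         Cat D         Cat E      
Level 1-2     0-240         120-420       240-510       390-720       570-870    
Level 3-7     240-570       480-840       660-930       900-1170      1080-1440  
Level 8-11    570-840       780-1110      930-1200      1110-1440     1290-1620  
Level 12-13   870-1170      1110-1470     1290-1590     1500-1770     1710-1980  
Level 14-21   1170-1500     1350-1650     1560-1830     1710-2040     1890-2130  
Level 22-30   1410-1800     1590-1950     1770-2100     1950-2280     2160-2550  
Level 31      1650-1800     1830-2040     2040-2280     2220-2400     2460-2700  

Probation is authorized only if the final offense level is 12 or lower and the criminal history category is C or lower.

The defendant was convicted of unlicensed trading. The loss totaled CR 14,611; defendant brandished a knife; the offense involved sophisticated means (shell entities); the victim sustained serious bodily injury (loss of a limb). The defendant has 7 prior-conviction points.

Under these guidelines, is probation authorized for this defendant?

Base offense level for unlicensed trading: 17.
R1 applies: 17 + 4 = 21.
R2 applies (level before this adjustment is 21 < 26, so +2): 21 + 2 = 23.
R4 applies: 23 + 3 = 26.
R5 applies: 26 + 2 = 28.
Final offense level: 28.
Criminal history: 7 prior points → Category C (4-7).
Level 28 falls in the 22-30 band.
Grid: Level 22-30 × Category C = 1770-2100 days.
Probation check: level 28 > 12 and category C ≤ C → not eligible.

No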